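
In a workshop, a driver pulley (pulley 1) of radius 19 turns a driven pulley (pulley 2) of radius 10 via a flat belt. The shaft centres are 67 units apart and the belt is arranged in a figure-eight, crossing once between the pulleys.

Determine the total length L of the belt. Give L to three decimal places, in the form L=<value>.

crossed belt: β = asin((r1+r2)/C) = asin(29/67) = 25.6477°
wrap1 = wrap2 = π + 2β = 231.2953°
tangent length = C·cosβ = 60.3987
L = (r1+r2)·wrap + 2·C·cosβ = 29·4.0369 + 2·60.3987 = 237.8664

L=237.866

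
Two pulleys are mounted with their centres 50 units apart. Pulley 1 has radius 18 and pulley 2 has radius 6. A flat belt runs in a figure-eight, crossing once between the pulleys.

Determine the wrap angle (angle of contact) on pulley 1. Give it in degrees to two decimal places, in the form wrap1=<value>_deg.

wrap1=237.37_deg

crossed belt: β = asin((r1+r2)/C) = asin(24/50) = 28.6854°
wrap1 = wrap2 = π + 2β = 237.3708°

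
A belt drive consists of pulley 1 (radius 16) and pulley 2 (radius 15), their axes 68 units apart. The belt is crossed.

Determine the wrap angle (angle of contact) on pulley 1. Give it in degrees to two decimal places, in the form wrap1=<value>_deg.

wrap1=234.24_deg

crossed belt: β = asin((r1+r2)/C) = asin(31/68) = 27.1217°
wrap1 = wrap2 = π + 2β = 234.2434°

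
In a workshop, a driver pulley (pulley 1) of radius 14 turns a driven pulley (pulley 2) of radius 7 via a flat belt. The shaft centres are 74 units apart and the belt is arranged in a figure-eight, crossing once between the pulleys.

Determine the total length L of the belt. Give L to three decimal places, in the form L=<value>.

crossed belt: β = asin((r1+r2)/C) = asin(21/74) = 16.4862°
wrap1 = wrap2 = π + 2β = 212.9723°
tangent length = C·cosβ = 70.9577
L = (r1+r2)·wrap + 2·C·cosβ = 21·3.7171 + 2·70.9577 = 219.9739

L=219.974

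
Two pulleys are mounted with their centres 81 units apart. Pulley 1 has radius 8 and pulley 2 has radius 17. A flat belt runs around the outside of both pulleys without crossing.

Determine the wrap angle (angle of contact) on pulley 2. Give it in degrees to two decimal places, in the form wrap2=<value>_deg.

open belt: β = asin((r2−r1)/C) = asin(9/81) = 6.3794°
wrap1 = π − 2β = 167.2413°
wrap2 = π + 2β = 192.7587°

wrap2=192.76_deg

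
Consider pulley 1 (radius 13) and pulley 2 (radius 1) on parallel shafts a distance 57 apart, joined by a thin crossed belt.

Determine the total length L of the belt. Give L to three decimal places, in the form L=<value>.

L=161.439

crossed belt: β = asin((r1+r2)/C) = asin(14/57) = 14.2181°
wrap1 = wrap2 = π + 2β = 208.4362°
tangent length = C·cosβ = 55.2540
L = (r1+r2)·wrap + 2·C·cosβ = 14·3.6379 + 2·55.2540 = 161.4385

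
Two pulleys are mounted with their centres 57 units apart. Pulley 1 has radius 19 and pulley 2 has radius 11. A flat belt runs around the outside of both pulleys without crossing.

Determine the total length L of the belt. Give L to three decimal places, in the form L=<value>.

open belt: β = asin((r2−r1)/C) = asin(-8/57) = -8.0682°
wrap1 = π − 2β = 196.1363°
wrap2 = π + 2β = 163.8637°
tangent length = C·cosβ = 56.4358
L = r1·wrap1 + r2·wrap2 + 2·C·cosβ = 19·3.4232 + 11·2.8600 + 2·56.4358 = 209.3724

L=209.372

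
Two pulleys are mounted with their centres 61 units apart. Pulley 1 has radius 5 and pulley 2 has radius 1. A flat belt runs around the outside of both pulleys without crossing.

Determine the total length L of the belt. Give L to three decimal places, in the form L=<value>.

L=141.112

open belt: β = asin((r2−r1)/C) = asin(-4/61) = -3.7598°
wrap1 = π − 2β = 187.5196°
wrap2 = π + 2β = 172.4804°
tangent length = C·cosβ = 60.8687
L = r1·wrap1 + r2·wrap2 + 2·C·cosβ = 5·3.2728 + 1·3.0104 + 2·60.8687 = 141.1119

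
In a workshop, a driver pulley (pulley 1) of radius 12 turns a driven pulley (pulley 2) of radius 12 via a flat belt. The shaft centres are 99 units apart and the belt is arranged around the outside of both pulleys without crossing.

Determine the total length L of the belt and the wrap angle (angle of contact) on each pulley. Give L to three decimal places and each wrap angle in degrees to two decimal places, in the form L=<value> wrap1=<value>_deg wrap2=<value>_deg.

L=273.398 wrap1=180.00_deg wrap2=180.00_deg

open belt: β = asin((r2−r1)/C) = asin(0/99) = 0.0000°
wrap1 = π − 2β = 180.0000°
wrap2 = π + 2β = 180.0000°
tangent length = C·cosβ = 99.0000
L = r1·wrap1 + r2·wrap2 + 2·C·cosβ = 12·3.1416 + 12·3.1416 + 2·99.0000 = 273.3982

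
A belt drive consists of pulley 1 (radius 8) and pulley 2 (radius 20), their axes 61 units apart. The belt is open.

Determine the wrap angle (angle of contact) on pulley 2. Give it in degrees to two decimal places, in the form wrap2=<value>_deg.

open belt: β = asin((r2−r1)/C) = asin(12/61) = 11.3453°
wrap1 = π − 2β = 157.3094°
wrap2 = π + 2β = 202.6906°

wrap2=202.69_deg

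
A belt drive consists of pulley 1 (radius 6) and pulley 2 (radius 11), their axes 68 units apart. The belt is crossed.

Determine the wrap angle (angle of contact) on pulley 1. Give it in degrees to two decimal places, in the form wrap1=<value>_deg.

wrap1=208.96_deg

crossed belt: β = asin((r1+r2)/C) = asin(17/68) = 14.4775°
wrap1 = wrap2 = π + 2β = 208.9550°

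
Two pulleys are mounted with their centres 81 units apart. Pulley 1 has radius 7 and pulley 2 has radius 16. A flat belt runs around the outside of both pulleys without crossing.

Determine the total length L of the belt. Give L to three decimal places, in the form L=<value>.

L=235.258

open belt: β = asin((r2−r1)/C) = asin(9/81) = 6.3794°
wrap1 = π − 2β = 167.2413°
wrap2 = π + 2β = 192.7587°
tangent length = C·cosβ = 80.4984
L = r1·wrap1 + r2·wrap2 + 2·C·cosβ = 7·2.9189 + 16·3.3643 + 2·80.4984 = 235.2577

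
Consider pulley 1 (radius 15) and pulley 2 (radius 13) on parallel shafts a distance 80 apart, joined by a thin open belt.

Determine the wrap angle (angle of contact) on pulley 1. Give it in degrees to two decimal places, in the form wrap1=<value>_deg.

open belt: β = asin((r2−r1)/C) = asin(-2/80) = -1.4325°
wrap1 = π − 2β = 182.8651°
wrap2 = π + 2β = 177.1349°

wrap1=182.87_deg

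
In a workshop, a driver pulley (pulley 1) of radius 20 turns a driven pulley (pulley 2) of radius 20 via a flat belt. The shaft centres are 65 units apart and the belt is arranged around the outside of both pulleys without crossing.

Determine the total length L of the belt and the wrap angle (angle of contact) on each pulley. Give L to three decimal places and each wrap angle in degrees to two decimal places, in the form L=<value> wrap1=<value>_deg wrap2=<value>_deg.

open belt: β = asin((r2−r1)/C) = asin(0/65) = 0.0000°
wrap1 = π − 2β = 180.0000°
wrap2 = π + 2β = 180.0000°
tangent length = C·cosβ = 65.0000
L = r1·wrap1 + r2·wrap2 + 2·C·cosβ = 20·3.1416 + 20·3.1416 + 2·65.0000 = 255.6637

L=255.664 wrap1=180.00_deg wrap2=180.00_deg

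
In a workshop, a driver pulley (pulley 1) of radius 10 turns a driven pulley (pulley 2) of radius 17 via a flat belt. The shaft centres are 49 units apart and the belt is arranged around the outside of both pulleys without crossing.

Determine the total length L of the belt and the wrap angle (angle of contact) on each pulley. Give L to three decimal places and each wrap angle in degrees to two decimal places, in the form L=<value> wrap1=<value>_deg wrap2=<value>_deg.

open belt: β = asin((r2−r1)/C) = asin(7/49) = 8.2132°
wrap1 = π − 2β = 163.5736°
wrap2 = π + 2β = 196.4264°
tangent length = C·cosβ = 48.4974
L = r1·wrap1 + r2·wrap2 + 2·C·cosβ = 10·2.8549 + 17·3.4283 + 2·48.4974 = 183.8247

L=183.825 wrap1=163.57_deg wrap2=196.43_deg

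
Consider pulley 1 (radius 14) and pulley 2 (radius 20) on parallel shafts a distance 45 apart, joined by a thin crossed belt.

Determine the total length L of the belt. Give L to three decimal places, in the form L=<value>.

L=224.014

crossed belt: β = asin((r1+r2)/C) = asin(34/45) = 49.0739°
wrap1 = wrap2 = π + 2β = 278.1479°
tangent length = C·cosβ = 29.4788
L = (r1+r2)·wrap + 2·C·cosβ = 34·4.8546 + 2·29.4788 = 224.0139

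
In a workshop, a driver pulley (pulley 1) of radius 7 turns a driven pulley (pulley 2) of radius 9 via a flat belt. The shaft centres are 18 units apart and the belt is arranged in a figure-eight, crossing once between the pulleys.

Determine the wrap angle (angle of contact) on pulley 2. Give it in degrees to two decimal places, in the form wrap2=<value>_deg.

wrap2=305.47_deg

crossed belt: β = asin((r1+r2)/C) = asin(16/18) = 62.7340°
wrap1 = wrap2 = π + 2β = 305.4679°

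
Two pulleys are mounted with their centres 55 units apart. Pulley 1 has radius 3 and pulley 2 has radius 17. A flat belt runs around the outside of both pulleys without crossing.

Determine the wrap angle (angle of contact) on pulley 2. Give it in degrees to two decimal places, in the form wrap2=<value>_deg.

open belt: β = asin((r2−r1)/C) = asin(14/55) = 14.7467°
wrap1 = π − 2β = 150.5067°
wrap2 = π + 2β = 209.4933°

wrap2=209.49_deg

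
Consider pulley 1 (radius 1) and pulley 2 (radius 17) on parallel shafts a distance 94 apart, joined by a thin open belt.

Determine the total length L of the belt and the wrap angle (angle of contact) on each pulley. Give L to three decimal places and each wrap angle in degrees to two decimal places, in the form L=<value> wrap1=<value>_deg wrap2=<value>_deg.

L=247.279 wrap1=160.40_deg wrap2=199.60_deg

open belt: β = asin((r2−r1)/C) = asin(16/94) = 9.8002°
wrap1 = π − 2β = 160.3996°
wrap2 = π + 2β = 199.6004°
tangent length = C·cosβ = 92.6283
L = r1·wrap1 + r2·wrap2 + 2·C·cosβ = 1·2.7995 + 17·3.4837 + 2·92.6283 = 247.2787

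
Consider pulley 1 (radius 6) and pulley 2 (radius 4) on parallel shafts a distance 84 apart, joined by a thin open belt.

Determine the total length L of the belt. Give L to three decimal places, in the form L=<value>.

L=199.464

open belt: β = asin((r2−r1)/C) = asin(-2/84) = -1.3643°
wrap1 = π − 2β = 182.7286°
wrap2 = π + 2β = 177.2714°
tangent length = C·cosβ = 83.9762
L = r1·wrap1 + r2·wrap2 + 2·C·cosβ = 6·3.1892 + 4·3.0940 + 2·83.9762 = 199.4635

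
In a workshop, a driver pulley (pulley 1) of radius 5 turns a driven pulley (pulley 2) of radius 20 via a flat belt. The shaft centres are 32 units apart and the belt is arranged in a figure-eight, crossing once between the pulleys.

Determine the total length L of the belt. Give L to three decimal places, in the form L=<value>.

L=163.323

crossed belt: β = asin((r1+r2)/C) = asin(25/32) = 51.3752°
wrap1 = wrap2 = π + 2β = 282.7503°
tangent length = C·cosβ = 19.9750
L = (r1+r2)·wrap + 2·C·cosβ = 25·4.9349 + 2·19.9750 = 163.3231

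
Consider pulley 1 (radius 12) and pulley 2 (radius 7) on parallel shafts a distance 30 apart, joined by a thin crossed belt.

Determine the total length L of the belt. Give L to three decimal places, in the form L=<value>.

L=132.185

crossed belt: β = asin((r1+r2)/C) = asin(19/30) = 39.2965°
wrap1 = wrap2 = π + 2β = 258.5930°
tangent length = C·cosβ = 23.2164
L = (r1+r2)·wrap + 2·C·cosβ = 19·4.5133 + 2·23.2164 = 132.1854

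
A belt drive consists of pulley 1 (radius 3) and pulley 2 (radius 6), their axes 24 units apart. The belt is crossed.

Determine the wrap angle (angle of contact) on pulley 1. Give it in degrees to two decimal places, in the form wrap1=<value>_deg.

wrap1=224.05_deg

crossed belt: β = asin((r1+r2)/C) = asin(9/24) = 22.0243°
wrap1 = wrap2 = π + 2β = 224.0486°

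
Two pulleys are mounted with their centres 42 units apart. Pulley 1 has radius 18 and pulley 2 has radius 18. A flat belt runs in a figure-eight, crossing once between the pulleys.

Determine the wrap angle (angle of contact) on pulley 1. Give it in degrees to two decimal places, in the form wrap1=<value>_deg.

crossed belt: β = asin((r1+r2)/C) = asin(36/42) = 58.9973°
wrap1 = wrap2 = π + 2β = 297.9946°

wrap1=297.99_deg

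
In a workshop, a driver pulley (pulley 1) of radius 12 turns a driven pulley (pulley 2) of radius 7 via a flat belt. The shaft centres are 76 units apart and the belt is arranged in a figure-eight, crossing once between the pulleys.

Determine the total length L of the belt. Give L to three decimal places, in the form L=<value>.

L=216.465

crossed belt: β = asin((r1+r2)/C) = asin(19/76) = 14.4775°
wrap1 = wrap2 = π + 2β = 208.9550°
tangent length = C·cosβ = 73.5867
L = (r1+r2)·wrap + 2·C·cosβ = 19·3.6470 + 2·73.5867 = 216.4655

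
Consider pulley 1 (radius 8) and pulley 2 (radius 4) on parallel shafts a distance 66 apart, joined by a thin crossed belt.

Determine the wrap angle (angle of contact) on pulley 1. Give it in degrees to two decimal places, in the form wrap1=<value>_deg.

wrap1=200.95_deg

crossed belt: β = asin((r1+r2)/C) = asin(12/66) = 10.4757°
wrap1 = wrap2 = π + 2β = 200.9514°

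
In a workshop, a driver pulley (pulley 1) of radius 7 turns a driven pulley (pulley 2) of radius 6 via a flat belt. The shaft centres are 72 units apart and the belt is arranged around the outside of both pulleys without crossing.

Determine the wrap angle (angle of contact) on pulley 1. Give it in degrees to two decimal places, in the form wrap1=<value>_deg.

wrap1=181.59_deg

open belt: β = asin((r2−r1)/C) = asin(-1/72) = -0.7958°
wrap1 = π − 2β = 181.5916°
wrap2 = π + 2β = 178.4084°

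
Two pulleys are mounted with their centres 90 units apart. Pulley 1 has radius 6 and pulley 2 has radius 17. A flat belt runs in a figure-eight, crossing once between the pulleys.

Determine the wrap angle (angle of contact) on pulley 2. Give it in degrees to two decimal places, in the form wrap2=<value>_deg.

crossed belt: β = asin((r1+r2)/C) = asin(23/90) = 14.8065°
wrap1 = wrap2 = π + 2β = 209.6130°

wrap2=209.61_deg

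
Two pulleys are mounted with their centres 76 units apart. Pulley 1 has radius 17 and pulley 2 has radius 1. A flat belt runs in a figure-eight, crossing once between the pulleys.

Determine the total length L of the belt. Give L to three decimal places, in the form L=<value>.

crossed belt: β = asin((r1+r2)/C) = asin(18/76) = 13.7002°
wrap1 = wrap2 = π + 2β = 207.4005°
tangent length = C·cosβ = 73.8377
L = (r1+r2)·wrap + 2·C·cosβ = 18·3.6198 + 2·73.8377 = 212.8321

L=212.832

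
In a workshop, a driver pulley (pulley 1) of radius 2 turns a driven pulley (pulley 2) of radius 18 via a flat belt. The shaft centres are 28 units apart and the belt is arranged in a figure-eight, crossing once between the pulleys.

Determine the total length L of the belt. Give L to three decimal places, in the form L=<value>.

crossed belt: β = asin((r1+r2)/C) = asin(20/28) = 45.5847°
wrap1 = wrap2 = π + 2β = 271.1694°
tangent length = C·cosβ = 19.5959
L = (r1+r2)·wrap + 2·C·cosβ = 20·4.7328 + 2·19.5959 = 133.8478

L=133.848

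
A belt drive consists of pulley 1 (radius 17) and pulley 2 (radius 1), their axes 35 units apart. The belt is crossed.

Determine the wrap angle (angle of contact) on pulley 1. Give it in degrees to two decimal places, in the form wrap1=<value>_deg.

wrap1=241.90_deg

crossed belt: β = asin((r1+r2)/C) = asin(18/35) = 30.9497°
wrap1 = wrap2 = π + 2β = 241.8994°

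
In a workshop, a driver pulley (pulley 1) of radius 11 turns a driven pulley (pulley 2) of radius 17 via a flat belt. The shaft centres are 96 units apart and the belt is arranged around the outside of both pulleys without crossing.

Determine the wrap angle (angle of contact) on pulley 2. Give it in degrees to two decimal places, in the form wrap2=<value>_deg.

wrap2=187.17_deg

open belt: β = asin((r2−r1)/C) = asin(6/96) = 3.5833°
wrap1 = π − 2β = 172.8334°
wrap2 = π + 2β = 187.1666°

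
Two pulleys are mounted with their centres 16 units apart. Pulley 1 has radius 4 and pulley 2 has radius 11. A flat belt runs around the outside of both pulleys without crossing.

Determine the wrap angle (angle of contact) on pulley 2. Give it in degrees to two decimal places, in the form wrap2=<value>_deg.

wrap2=231.89_deg

open belt: β = asin((r2−r1)/C) = asin(7/16) = 25.9445°
wrap1 = π − 2β = 128.1110°
wrap2 = π + 2β = 231.8890°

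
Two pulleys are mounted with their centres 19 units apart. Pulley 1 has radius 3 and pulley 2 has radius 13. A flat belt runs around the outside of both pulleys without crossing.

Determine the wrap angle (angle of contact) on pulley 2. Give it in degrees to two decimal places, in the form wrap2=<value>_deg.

open belt: β = asin((r2−r1)/C) = asin(10/19) = 31.7569°
wrap1 = π − 2β = 116.4863°
wrap2 = π + 2β = 243.5137°

wrap2=243.51_deg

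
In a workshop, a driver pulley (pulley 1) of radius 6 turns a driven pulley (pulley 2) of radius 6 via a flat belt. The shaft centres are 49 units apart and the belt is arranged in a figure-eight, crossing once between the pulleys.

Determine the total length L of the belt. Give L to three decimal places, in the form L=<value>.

crossed belt: β = asin((r1+r2)/C) = asin(12/49) = 14.1758°
wrap1 = wrap2 = π + 2β = 208.3516°
tangent length = C·cosβ = 47.5079
L = (r1+r2)·wrap + 2·C·cosβ = 12·3.6364 + 2·47.5079 = 138.6528

L=138.653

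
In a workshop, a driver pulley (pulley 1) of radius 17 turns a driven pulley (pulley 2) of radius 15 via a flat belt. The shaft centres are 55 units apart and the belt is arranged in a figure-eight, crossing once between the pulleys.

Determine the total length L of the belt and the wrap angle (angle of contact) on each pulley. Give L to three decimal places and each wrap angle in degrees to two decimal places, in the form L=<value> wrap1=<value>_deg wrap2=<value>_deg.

L=229.738 wrap1=251.16_deg wrap2=251.16_deg

crossed belt: β = asin((r1+r2)/C) = asin(32/55) = 35.5785°
wrap1 = wrap2 = π + 2β = 251.1571°
tangent length = C·cosβ = 44.7325
L = (r1+r2)·wrap + 2·C·cosβ = 32·4.3835 + 2·44.7325 = 229.7376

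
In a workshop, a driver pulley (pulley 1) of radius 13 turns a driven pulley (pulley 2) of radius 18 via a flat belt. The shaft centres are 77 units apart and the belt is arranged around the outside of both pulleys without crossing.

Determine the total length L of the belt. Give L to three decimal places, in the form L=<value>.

L=251.714

open belt: β = asin((r2−r1)/C) = asin(5/77) = 3.7231°
wrap1 = π − 2β = 172.5538°
wrap2 = π + 2β = 187.4462°
tangent length = C·cosβ = 76.8375
L = r1·wrap1 + r2·wrap2 + 2·C·cosβ = 13·3.0116 + 18·3.2716 + 2·76.8375 = 251.7142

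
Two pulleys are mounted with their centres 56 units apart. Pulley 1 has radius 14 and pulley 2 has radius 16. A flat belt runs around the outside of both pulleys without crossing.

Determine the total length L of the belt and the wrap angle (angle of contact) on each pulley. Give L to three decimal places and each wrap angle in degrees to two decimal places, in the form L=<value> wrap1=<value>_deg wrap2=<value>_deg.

L=206.319 wrap1=175.91_deg wrap2=184.09_deg

open belt: β = asin((r2−r1)/C) = asin(2/56) = 2.0467°
wrap1 = π − 2β = 175.9066°
wrap2 = π + 2β = 184.0934°
tangent length = C·cosβ = 55.9643
L = r1·wrap1 + r2·wrap2 + 2·C·cosβ = 14·3.0701 + 16·3.2130 + 2·55.9643 = 206.3192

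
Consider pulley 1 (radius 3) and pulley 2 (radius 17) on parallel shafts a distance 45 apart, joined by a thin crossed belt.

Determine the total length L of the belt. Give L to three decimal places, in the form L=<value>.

crossed belt: β = asin((r1+r2)/C) = asin(20/45) = 26.3878°
wrap1 = wrap2 = π + 2β = 232.7756°
tangent length = C·cosβ = 40.3113
L = (r1+r2)·wrap + 2·C·cosβ = 20·4.0627 + 2·40.3113 = 161.8766

L=161.877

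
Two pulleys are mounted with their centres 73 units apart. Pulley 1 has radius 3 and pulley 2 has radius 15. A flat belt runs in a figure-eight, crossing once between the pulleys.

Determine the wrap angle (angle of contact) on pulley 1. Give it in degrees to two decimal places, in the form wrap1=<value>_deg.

crossed belt: β = asin((r1+r2)/C) = asin(18/73) = 14.2750°
wrap1 = wrap2 = π + 2β = 208.5499°

wrap1=208.55_deg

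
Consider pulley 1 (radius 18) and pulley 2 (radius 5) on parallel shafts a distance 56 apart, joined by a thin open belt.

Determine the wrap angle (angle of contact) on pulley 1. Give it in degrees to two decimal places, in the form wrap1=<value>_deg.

open belt: β = asin((r2−r1)/C) = asin(-13/56) = -13.4233°
wrap1 = π − 2β = 206.8465°
wrap2 = π + 2β = 153.1535°

wrap1=206.85_deg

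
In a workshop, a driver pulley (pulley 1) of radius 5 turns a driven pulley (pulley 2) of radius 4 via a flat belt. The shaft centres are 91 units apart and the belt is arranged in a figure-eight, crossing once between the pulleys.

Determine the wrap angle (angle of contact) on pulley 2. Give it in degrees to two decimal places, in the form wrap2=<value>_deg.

wrap2=191.35_deg

crossed belt: β = asin((r1+r2)/C) = asin(9/91) = 5.6759°
wrap1 = wrap2 = π + 2β = 191.3518°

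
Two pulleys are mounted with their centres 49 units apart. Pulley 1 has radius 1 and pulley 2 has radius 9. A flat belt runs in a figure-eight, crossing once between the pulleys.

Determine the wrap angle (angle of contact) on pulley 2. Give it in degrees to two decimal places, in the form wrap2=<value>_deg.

wrap2=203.55_deg

crossed belt: β = asin((r1+r2)/C) = asin(10/49) = 11.7757°
wrap1 = wrap2 = π + 2β = 203.5515°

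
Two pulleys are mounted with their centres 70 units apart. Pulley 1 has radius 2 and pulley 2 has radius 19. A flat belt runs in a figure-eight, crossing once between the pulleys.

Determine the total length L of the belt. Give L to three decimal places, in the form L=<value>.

crossed belt: β = asin((r1+r2)/C) = asin(21/70) = 17.4576°
wrap1 = wrap2 = π + 2β = 214.9152°
tangent length = C·cosβ = 66.7757
L = (r1+r2)·wrap + 2·C·cosβ = 21·3.7510 + 2·66.7757 = 212.3220

L=212.322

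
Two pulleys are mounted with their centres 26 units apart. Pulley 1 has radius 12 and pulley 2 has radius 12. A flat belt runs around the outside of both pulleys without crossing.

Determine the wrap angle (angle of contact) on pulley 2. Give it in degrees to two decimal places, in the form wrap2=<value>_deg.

wrap2=180.00_deg

open belt: β = asin((r2−r1)/C) = asin(0/26) = 0.0000°
wrap1 = π − 2β = 180.0000°
wrap2 = π + 2β = 180.0000°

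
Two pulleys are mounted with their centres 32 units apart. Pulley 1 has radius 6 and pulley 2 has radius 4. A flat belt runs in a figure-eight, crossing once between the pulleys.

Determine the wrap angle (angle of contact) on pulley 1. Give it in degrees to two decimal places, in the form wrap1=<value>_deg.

crossed belt: β = asin((r1+r2)/C) = asin(10/32) = 18.2100°
wrap1 = wrap2 = π + 2β = 216.4199°

wrap1=216.42_deg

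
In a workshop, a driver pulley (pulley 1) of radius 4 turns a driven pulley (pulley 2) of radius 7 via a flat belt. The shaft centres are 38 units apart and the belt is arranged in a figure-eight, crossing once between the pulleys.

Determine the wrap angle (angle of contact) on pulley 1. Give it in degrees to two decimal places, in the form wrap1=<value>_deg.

wrap1=213.65_deg

crossed belt: β = asin((r1+r2)/C) = asin(11/38) = 16.8264°
wrap1 = wrap2 = π + 2β = 213.6529°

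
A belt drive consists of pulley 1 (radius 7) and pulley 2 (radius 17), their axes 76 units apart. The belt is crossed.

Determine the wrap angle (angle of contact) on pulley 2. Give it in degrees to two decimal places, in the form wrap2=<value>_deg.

wrap2=216.82_deg

crossed belt: β = asin((r1+r2)/C) = asin(24/76) = 18.4085°
wrap1 = wrap2 = π + 2β = 216.8170°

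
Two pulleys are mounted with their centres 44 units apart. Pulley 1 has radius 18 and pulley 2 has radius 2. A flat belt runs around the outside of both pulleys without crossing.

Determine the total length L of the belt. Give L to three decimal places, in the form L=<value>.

open belt: β = asin((r2−r1)/C) = asin(-16/44) = -21.3237°
wrap1 = π − 2β = 222.6474°
wrap2 = π + 2β = 137.3526°
tangent length = C·cosβ = 40.9878
L = r1·wrap1 + r2·wrap2 + 2·C·cosβ = 18·3.8859 + 2·2.3973 + 2·40.9878 = 156.7169

L=156.717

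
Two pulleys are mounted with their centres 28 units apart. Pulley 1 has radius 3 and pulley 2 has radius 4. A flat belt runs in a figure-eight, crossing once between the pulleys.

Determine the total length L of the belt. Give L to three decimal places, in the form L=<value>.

L=79.750

crossed belt: β = asin((r1+r2)/C) = asin(7/28) = 14.4775°
wrap1 = wrap2 = π + 2β = 208.9550°
tangent length = C·cosβ = 27.1109
L = (r1+r2)·wrap + 2·C·cosβ = 7·3.6470 + 2·27.1109 = 79.7504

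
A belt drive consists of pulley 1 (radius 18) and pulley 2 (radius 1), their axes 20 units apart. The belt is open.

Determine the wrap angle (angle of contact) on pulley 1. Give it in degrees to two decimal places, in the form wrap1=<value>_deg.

open belt: β = asin((r2−r1)/C) = asin(-17/20) = -58.2117°
wrap1 = π − 2β = 296.4233°
wrap2 = π + 2β = 63.5767°

wrap1=296.42_deg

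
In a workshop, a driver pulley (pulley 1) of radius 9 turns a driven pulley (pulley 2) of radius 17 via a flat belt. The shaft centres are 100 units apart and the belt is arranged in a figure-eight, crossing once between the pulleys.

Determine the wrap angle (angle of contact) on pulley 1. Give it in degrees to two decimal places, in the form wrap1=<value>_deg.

wrap1=210.14_deg

crossed belt: β = asin((r1+r2)/C) = asin(26/100) = 15.0701°
wrap1 = wrap2 = π + 2β = 210.1401°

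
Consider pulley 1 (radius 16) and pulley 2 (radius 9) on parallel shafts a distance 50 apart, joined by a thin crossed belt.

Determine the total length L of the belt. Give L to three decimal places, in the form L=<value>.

L=191.322

crossed belt: β = asin((r1+r2)/C) = asin(25/50) = 30.0000°
wrap1 = wrap2 = π + 2β = 240.0000°
tangent length = C·cosβ = 43.3013
L = (r1+r2)·wrap + 2·C·cosβ = 25·4.1888 + 2·43.3013 = 191.3223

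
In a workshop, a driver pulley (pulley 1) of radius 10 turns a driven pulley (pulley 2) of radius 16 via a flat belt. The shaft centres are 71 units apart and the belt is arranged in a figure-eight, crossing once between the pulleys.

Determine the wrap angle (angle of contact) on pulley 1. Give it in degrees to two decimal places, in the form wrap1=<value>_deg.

wrap1=222.96_deg

crossed belt: β = asin((r1+r2)/C) = asin(26/71) = 21.4813°
wrap1 = wrap2 = π + 2β = 222.9626°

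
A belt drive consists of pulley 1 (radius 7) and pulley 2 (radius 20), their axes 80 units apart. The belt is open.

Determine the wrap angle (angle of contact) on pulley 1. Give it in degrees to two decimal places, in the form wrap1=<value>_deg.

wrap1=161.30_deg

open belt: β = asin((r2−r1)/C) = asin(13/80) = 9.3520°
wrap1 = π − 2β = 161.2959°
wrap2 = π + 2β = 198.7041°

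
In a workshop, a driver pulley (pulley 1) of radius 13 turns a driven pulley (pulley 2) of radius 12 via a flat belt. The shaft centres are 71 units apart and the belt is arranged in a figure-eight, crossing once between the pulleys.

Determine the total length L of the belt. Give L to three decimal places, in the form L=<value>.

L=229.437

crossed belt: β = asin((r1+r2)/C) = asin(25/71) = 20.6166°
wrap1 = wrap2 = π + 2β = 221.2332°
tangent length = C·cosβ = 66.4530
L = (r1+r2)·wrap + 2·C·cosβ = 25·3.8612 + 2·66.4530 = 229.4372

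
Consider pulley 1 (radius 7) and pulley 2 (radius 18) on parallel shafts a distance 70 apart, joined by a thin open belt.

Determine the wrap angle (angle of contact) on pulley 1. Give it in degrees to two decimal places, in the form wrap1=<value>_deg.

wrap1=161.92_deg

open belt: β = asin((r2−r1)/C) = asin(11/70) = 9.0411°
wrap1 = π − 2β = 161.9178°
wrap2 = π + 2β = 198.0822°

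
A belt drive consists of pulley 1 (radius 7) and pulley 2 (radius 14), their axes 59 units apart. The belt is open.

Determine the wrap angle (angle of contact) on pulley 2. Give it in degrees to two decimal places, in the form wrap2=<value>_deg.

open belt: β = asin((r2−r1)/C) = asin(7/59) = 6.8139°
wrap1 = π − 2β = 166.3723°
wrap2 = π + 2β = 193.6277°

wrap2=193.63_deg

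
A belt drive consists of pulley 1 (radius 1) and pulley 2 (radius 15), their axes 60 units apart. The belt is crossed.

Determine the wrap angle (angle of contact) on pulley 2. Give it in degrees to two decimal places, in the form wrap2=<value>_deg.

wrap2=210.93_deg

crossed belt: β = asin((r1+r2)/C) = asin(16/60) = 15.4660°
wrap1 = wrap2 = π + 2β = 210.9320°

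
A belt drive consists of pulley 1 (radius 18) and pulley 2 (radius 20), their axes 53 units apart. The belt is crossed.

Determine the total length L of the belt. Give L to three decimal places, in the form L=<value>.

L=254.031

crossed belt: β = asin((r1+r2)/C) = asin(38/53) = 45.8058°
wrap1 = wrap2 = π + 2β = 271.6116°
tangent length = C·cosβ = 36.9459
L = (r1+r2)·wrap + 2·C·cosβ = 38·4.7405 + 2·36.9459 = 254.0314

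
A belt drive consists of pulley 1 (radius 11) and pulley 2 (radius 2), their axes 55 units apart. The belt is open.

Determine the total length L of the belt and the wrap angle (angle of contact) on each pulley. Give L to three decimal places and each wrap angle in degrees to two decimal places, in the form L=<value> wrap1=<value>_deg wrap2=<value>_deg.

L=152.317 wrap1=198.84_deg wrap2=161.16_deg

open belt: β = asin((r2−r1)/C) = asin(-9/55) = -9.4180°
wrap1 = π − 2β = 198.8361°
wrap2 = π + 2β = 161.1639°
tangent length = C·cosβ = 54.2586
L = r1·wrap1 + r2·wrap2 + 2·C·cosβ = 11·3.4703 + 2·2.8128 + 2·54.2586 = 152.3167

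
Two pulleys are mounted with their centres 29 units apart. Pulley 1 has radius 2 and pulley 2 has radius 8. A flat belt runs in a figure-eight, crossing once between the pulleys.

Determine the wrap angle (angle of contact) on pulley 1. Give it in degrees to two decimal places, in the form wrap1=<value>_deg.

wrap1=220.34_deg

crossed belt: β = asin((r1+r2)/C) = asin(10/29) = 20.1713°
wrap1 = wrap2 = π + 2β = 220.3425°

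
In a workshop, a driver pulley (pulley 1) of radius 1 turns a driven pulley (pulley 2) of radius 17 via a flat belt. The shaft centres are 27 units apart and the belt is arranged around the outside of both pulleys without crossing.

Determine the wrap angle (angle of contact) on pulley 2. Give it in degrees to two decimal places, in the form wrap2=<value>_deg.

wrap2=252.68_deg

open belt: β = asin((r2−r1)/C) = asin(16/27) = 36.3412°
wrap1 = π − 2β = 107.3176°
wrap2 = π + 2β = 252.6824°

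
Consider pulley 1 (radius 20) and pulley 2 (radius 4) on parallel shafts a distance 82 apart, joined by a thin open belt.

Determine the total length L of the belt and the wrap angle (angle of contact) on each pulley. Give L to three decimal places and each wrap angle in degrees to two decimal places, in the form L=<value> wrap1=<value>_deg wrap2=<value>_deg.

L=242.530 wrap1=202.50_deg wrap2=157.50_deg

open belt: β = asin((r2−r1)/C) = asin(-16/82) = -11.2518°
wrap1 = π − 2β = 202.5037°
wrap2 = π + 2β = 157.4963°
tangent length = C·cosβ = 80.4239
L = r1·wrap1 + r2·wrap2 + 2·C·cosβ = 20·3.5344 + 4·2.7488 + 2·80.4239 = 242.5302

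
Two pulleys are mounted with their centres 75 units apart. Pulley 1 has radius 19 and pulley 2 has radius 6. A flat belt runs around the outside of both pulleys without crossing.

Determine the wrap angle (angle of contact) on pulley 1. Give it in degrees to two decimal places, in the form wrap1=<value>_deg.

wrap1=199.96_deg

open belt: β = asin((r2−r1)/C) = asin(-13/75) = -9.9817°
wrap1 = π − 2β = 199.9634°
wrap2 = π + 2β = 160.0366°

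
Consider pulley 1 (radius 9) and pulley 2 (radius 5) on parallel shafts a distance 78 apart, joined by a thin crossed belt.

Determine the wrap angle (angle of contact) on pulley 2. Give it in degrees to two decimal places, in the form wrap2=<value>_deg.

wrap2=200.68_deg

crossed belt: β = asin((r1+r2)/C) = asin(14/78) = 10.3399°
wrap1 = wrap2 = π + 2β = 200.6798°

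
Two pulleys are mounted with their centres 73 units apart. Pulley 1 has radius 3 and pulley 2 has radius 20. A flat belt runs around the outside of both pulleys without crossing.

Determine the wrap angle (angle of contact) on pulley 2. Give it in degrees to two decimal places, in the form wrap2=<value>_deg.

wrap2=206.93_deg

open belt: β = asin((r2−r1)/C) = asin(17/73) = 13.4665°
wrap1 = π − 2β = 153.0670°
wrap2 = π + 2β = 206.9330°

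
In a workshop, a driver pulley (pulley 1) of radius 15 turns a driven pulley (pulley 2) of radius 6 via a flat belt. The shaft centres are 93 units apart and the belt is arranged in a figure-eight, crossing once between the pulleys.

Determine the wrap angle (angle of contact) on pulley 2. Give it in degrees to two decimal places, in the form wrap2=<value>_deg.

wrap2=206.10_deg

crossed belt: β = asin((r1+r2)/C) = asin(21/93) = 13.0503°
wrap1 = wrap2 = π + 2β = 206.1006°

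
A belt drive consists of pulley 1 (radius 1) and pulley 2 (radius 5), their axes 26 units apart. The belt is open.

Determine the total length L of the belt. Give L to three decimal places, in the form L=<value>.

open belt: β = asin((r2−r1)/C) = asin(4/26) = 8.8499°
wrap1 = π − 2β = 162.3002°
wrap2 = π + 2β = 197.6998°
tangent length = C·cosβ = 25.6905
L = r1·wrap1 + r2·wrap2 + 2·C·cosβ = 1·2.8327 + 5·3.4505 + 2·25.6905 = 71.4662

L=71.466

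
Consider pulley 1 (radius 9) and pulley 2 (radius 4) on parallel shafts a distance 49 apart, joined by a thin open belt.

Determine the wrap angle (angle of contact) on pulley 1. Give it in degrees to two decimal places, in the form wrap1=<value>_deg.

open belt: β = asin((r2−r1)/C) = asin(-5/49) = -5.8567°
wrap1 = π − 2β = 191.7134°
wrap2 = π + 2β = 168.2866°

wrap1=191.71_deg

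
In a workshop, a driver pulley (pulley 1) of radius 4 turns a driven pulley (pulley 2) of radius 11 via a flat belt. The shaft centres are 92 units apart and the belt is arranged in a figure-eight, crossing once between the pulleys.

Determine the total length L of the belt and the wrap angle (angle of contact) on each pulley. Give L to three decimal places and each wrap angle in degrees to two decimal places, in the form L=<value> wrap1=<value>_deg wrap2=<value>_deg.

L=233.575 wrap1=198.77_deg wrap2=198.77_deg

crossed belt: β = asin((r1+r2)/C) = asin(15/92) = 9.3836°
wrap1 = wrap2 = π + 2β = 198.7672°
tangent length = C·cosβ = 90.7689
L = (r1+r2)·wrap + 2·C·cosβ = 15·3.4691 + 2·90.7689 = 233.5750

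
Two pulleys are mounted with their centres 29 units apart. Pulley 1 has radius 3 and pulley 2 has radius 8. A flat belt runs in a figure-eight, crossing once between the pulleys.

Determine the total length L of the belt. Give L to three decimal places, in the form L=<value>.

crossed belt: β = asin((r1+r2)/C) = asin(11/29) = 22.2910°
wrap1 = wrap2 = π + 2β = 224.5819°
tangent length = C·cosβ = 26.8328
L = (r1+r2)·wrap + 2·C·cosβ = 11·3.9197 + 2·26.8328 = 96.7823

L=96.782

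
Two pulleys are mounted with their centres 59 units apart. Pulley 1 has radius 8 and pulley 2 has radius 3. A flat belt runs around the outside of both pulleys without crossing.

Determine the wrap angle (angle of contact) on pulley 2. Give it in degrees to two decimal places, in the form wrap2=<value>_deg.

open belt: β = asin((r2−r1)/C) = asin(-5/59) = -4.8614°
wrap1 = π − 2β = 189.7228°
wrap2 = π + 2β = 170.2772°

wrap2=170.28_deg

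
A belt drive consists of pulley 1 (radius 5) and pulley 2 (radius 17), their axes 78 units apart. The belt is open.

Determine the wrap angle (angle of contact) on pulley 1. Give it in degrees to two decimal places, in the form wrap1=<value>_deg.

wrap1=162.30_deg

open belt: β = asin((r2−r1)/C) = asin(12/78) = 8.8499°
wrap1 = π − 2β = 162.3002°
wrap2 = π + 2β = 197.6998°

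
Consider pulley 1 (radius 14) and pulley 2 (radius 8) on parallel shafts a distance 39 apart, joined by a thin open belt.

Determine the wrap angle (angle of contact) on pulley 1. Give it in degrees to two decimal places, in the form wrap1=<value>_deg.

open belt: β = asin((r2−r1)/C) = asin(-6/39) = -8.8499°
wrap1 = π − 2β = 197.6998°
wrap2 = π + 2β = 162.3002°

wrap1=197.70_deg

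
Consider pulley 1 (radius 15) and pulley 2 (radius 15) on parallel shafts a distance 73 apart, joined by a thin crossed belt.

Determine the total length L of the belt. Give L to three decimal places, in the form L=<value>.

L=252.760

crossed belt: β = asin((r1+r2)/C) = asin(30/73) = 24.2651°
wrap1 = wrap2 = π + 2β = 228.5302°
tangent length = C·cosβ = 66.5507
L = (r1+r2)·wrap + 2·C·cosβ = 30·3.9886 + 2·66.5507 = 252.7596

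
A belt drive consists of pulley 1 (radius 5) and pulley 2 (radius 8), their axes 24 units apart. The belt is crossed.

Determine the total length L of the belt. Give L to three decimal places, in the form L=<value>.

L=96.072

crossed belt: β = asin((r1+r2)/C) = asin(13/24) = 32.7972°
wrap1 = wrap2 = π + 2β = 245.5943°
tangent length = C·cosβ = 20.1742
L = (r1+r2)·wrap + 2·C·cosβ = 13·4.2864 + 2·20.1742 = 96.0721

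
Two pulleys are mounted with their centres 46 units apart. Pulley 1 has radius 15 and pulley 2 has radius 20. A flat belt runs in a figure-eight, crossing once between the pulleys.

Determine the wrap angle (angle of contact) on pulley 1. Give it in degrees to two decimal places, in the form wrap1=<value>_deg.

wrap1=279.08_deg

crossed belt: β = asin((r1+r2)/C) = asin(35/46) = 49.5409°
wrap1 = wrap2 = π + 2β = 279.0818°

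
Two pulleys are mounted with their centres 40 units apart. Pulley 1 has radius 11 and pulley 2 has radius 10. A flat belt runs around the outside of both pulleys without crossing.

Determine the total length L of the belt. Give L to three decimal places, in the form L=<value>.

open belt: β = asin((r2−r1)/C) = asin(-1/40) = -1.4325°
wrap1 = π − 2β = 182.8651°
wrap2 = π + 2β = 177.1349°
tangent length = C·cosβ = 39.9875
L = r1·wrap1 + r2·wrap2 + 2·C·cosβ = 11·3.1916 + 10·3.0916 + 2·39.9875 = 145.9984

L=145.998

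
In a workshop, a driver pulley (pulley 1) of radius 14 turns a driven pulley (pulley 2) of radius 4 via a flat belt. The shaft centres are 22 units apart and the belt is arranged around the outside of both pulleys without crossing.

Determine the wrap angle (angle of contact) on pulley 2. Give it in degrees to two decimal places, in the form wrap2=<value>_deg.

wrap2=125.93_deg

open belt: β = asin((r2−r1)/C) = asin(-10/22) = -27.0357°
wrap1 = π − 2β = 234.0714°
wrap2 = π + 2β = 125.9286°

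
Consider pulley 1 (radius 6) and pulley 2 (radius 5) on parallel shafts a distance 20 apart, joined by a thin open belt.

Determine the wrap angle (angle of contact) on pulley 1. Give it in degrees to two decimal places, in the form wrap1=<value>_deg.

open belt: β = asin((r2−r1)/C) = asin(-1/20) = -2.8660°
wrap1 = π − 2β = 185.7320°
wrap2 = π + 2β = 174.2680°

wrap1=185.73_deg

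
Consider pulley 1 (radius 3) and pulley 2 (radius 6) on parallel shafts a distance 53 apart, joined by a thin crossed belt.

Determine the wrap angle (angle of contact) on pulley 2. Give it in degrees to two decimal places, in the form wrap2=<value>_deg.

wrap2=199.55_deg

crossed belt: β = asin((r1+r2)/C) = asin(9/53) = 9.7768°
wrap1 = wrap2 = π + 2β = 199.5537°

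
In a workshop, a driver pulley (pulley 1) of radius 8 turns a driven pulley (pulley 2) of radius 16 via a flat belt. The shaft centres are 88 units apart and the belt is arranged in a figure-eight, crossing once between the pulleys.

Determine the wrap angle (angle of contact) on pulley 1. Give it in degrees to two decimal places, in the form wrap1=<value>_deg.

crossed belt: β = asin((r1+r2)/C) = asin(24/88) = 15.8266°
wrap1 = wrap2 = π + 2β = 211.6532°

wrap1=211.65_deg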